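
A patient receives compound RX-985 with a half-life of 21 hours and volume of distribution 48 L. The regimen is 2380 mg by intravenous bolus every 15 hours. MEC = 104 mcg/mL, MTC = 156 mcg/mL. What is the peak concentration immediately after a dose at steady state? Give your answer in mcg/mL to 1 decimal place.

Over one 15-h interval, 15/21 ≈ 0.71429 half-lives elapse, leaving f ≈ 0.6095 of each dose.
Accumulation ratio R = 1/(1 − f) ≈ 1/0.3905 ≈ 2.5608.
Each bolus raises the concentration by D/Vd = 2380/48 ≈ 49.583 mcg/mL.
Steady-state peak Cmax,ss = C₀·R ≈ 49.583 × 2.5608 ≈ 126.972 mcg/mL.
Peak 127.0 mcg/mL vs MTC 156 mcg/mL: below toxic threshold.

127.0 mcg/mL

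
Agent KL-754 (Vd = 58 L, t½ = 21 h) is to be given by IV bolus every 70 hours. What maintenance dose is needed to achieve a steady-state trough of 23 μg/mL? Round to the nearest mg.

12112 mg

τ/t½ = 70/21 ≈ 3.3333, so f = (1/2)^(70/21) ≈ 0.099213.
Cmin,ss = (D/Vd)·f/(1−f), so D = Cmin,ss·Vd·(1−f)/f.
D = 23 × 58 × (1−f)/f ≈ 23 × 58 × 9.07932 ≈ 12111.81 mg.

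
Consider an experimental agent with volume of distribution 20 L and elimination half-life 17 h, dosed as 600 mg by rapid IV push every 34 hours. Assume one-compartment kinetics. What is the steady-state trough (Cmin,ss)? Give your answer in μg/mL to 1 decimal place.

10.0 μg/mL

τ = 34 h = 2 half-lives, so f = (1/2)^2 = 0.25.
At steady state, R = 1/(1 − 0.25) = 4/3.
Single-dose peak C₀ = D/Vd = 600/20 = 30 μg/mL.
Steady-state peak Cmax,ss = C₀·R = 30 × 4/3 ≈ 40.000 μg/mL.
Steady-state trough Cmin,ss = Cmax,ss·f ≈ 40.000 × 0.25 ≈ 10.000 μg/mL.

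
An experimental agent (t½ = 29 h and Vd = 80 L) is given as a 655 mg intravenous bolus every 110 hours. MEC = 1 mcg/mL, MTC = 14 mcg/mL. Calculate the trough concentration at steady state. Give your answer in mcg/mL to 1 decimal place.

0.6 mcg/mL

Over one 110-h interval, 110/29 ≈ 3.7931 half-lives elapse, leaving f ≈ 0.0721 of each dose.
Single-dose peak C₀ = D/Vd = 655/80 ≈ 8.188 mcg/mL.
Steady-state trough Cmin,ss = C₀·f/(1−f) ≈ 8.188 × 0.0721/0.9279 ≈ 0.636 mcg/mL.
Trough 0.6 mcg/mL vs MEC 1 mcg/mL: subtherapeutic.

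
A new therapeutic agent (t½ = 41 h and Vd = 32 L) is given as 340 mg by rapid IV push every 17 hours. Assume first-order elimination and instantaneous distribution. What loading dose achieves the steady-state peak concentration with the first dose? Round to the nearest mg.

f = (1/2)^(17/41) ≈ 0.750210; accumulation ratio R = 1/(1−f) ≈ 4.00336.
Loading dose to hit Cmax,ss on first dose: D_load = D_maint·R ≈ 340 × 4.00336 ≈ 1361.14 mg.

1361 mg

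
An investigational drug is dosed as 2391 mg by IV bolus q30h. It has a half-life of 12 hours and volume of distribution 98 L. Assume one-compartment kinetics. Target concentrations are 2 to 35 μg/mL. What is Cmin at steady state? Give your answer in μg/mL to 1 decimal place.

τ/t½ = 30/12 ≈ 2.5, so fraction remaining f = (1/2)^(30/12) ≈ 0.1768.
At steady state, accumulation factor R = 1/(1 − e^(−kτ)) ≈ 1.2148.
Single-dose peak C₀ = D/Vd = 2391/98 ≈ 24.398 μg/mL.
Cmax,ss = C₀/(1 − f) ≈ 24.398/0.8232 ≈ 29.638 μg/mL.
Steady-state trough Cmin,ss = Cmax,ss·f ≈ 29.638 × 0.1768 ≈ 5.240 μg/mL.
Trough 5.2 μg/mL vs MEC 2 μg/mL: adequate.

5.2 μg/mL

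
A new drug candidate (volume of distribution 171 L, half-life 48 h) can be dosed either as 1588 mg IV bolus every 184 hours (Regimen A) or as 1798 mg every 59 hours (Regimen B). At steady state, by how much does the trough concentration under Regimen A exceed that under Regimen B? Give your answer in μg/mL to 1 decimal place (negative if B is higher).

-7.1 μg/mL

Regimen A: f = (1/2)^(184/48) ≈ 0.0702; Cmin,ss = (1588/171)·f/(1−f) ≈ 0.701 μg/mL.
Regimen B: f = (1/2)^(59/48) ≈ 0.4266; Cmin,ss = (1798/171)·f/(1−f) ≈ 7.823 μg/mL.
Difference ≈ 0.701 − 7.823 ≈ -7.122 μg/mL.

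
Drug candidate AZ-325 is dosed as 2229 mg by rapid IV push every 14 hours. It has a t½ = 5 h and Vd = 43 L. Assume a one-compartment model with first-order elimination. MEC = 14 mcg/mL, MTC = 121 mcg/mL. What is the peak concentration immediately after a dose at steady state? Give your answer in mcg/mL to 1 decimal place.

k = ln2/t½ = ln2/5 ≈ 0.138629 h⁻¹; fraction remaining f = e^(−kτ) = e^(−0.138629×14) ≈ 0.1436.
Accumulation ratio R = 1/(1 − f) ≈ 1/0.8564 ≈ 1.1677.
Each bolus raises the concentration by D/Vd = 2229/43 ≈ 51.837 mcg/mL.
Steady-state peak Cmax,ss = C₀·R ≈ 51.837 × 1.1677 ≈ 60.530 mcg/mL.
Peak 60.5 mcg/mL vs MTC 121 mcg/mL: below toxic threshold.

60.5 mcg/mL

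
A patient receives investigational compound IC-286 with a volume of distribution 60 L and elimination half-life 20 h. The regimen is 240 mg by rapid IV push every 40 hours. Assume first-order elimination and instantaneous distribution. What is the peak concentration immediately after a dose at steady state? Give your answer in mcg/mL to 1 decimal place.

The dosing interval is 2 half-lives, so f = 2^(−2) = 0.25.
At steady state, R = 1/(1 − 0.25) = 4/3.
Single-dose peak C₀ = D/Vd = 240/60 = 4 mcg/mL.
Steady-state peak Cmax,ss = C₀·R = 4 × 4/3 ≈ 5.333 mcg/mL.

5.3 mcg/mL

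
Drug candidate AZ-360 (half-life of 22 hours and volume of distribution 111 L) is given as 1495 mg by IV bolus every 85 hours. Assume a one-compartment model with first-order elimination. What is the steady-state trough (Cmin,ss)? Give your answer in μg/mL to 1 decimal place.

k = ln2/t½ = ln2/22 ≈ 0.031507 h⁻¹; fraction remaining f = e^(−kτ) = e^(−0.031507×85) ≈ 0.0687.
Each bolus raises the concentration by D/Vd = 1495/111 ≈ 13.468 μg/mL.
Steady-state trough Cmin,ss = C₀·f/(1−f) ≈ 13.468 × 0.0687/0.9313 ≈ 0.994 μg/mL.

1.0 μg/mL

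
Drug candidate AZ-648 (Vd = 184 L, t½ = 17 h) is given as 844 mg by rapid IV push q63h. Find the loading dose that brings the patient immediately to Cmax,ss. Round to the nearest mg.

f = (1/2)^(63/17) ≈ 0.076633; accumulation ratio R = 1/(1−f) ≈ 1.08299.
Loading dose to hit Cmax,ss on first dose: D_load = D_maint·R ≈ 844 × 1.08299 ≈ 914.04 mg.

914 mg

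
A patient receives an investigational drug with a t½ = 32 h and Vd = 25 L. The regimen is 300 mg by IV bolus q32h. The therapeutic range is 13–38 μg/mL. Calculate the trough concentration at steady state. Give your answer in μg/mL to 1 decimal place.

τ = 32 h = 1 half-life, so f = (1/2)^1 = 0.5.
At steady state, R = 1/(1 − 0.5) = 2/1.
Single-dose peak C₀ = D/Vd = 300/25 = 12 μg/mL.
Steady-state peak Cmax,ss = C₀·R = 12 × 2/1 ≈ 24.000 μg/mL.
Steady-state trough Cmin,ss = Cmax,ss·f ≈ 24.000 × 0.5 ≈ 12.000 μg/mL.
Trough 12.0 μg/mL vs MEC 13 μg/mL: subtherapeutic.

12.0 μg/mL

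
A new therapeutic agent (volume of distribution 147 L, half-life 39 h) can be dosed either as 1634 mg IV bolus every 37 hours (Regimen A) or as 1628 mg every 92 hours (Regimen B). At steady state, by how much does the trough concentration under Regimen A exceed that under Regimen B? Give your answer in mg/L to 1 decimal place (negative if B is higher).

9.3 mg/L

Regimen A: f = (1/2)^(37/39) ≈ 0.5181; Cmin,ss = (1634/147)·f/(1−f) ≈ 11.951 mg/L.
Regimen B: f = (1/2)^(92/39) ≈ 0.1949; Cmin,ss = (1628/147)·f/(1−f) ≈ 2.681 mg/L.
Difference ≈ 11.951 − 2.681 ≈ 9.270 mg/L.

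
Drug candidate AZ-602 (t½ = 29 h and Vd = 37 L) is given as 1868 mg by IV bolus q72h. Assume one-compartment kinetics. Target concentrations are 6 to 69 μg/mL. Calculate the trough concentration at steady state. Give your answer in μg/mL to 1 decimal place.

11.0 μg/mL

k = ln2/t½ = ln2/29 ≈ 0.023902 h⁻¹; fraction remaining f = e^(−kτ) = e^(−0.023902×72) ≈ 0.1789.
At steady state, accumulation factor R = 1/(1 − e^(−kτ)) ≈ 1.2179.
Single-dose peak C₀ = D/Vd = 1868/37 ≈ 50.486 μg/mL.
Cmax,ss = C₀/(1 − f) ≈ 50.486/0.8211 ≈ 61.486 μg/mL.
Steady-state trough Cmin,ss = Cmax,ss·f ≈ 61.486 × 0.1789 ≈ 11.000 μg/mL.
Trough 11.0 μg/mL vs MEC 6 μg/mL: adequate.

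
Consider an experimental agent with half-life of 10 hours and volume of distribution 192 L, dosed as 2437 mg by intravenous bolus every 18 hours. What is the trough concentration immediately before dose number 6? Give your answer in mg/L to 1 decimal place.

f = (1/2)^(τ/t½) = (1/2)^(18/10) ≈ 0.2872.
C₀ = D/Vd = 2437/192 ≈ 12.693 mg/L.
Before the 6th dose, 5 doses have been given. Superposition: Cmin = C₀·(f + f² + … + f^5).
≈ 12.693 × (0.2872 + 0.0825 + 0.0237 + 0.0068 + 0.0020) ≈ 12.693 × 0.4022 ≈ 5.105 mg/L.

5.1 mg/L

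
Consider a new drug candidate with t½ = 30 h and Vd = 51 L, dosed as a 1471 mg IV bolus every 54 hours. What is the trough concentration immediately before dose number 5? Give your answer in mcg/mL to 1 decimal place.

11.5 mcg/mL

f = (1/2)^(τ/t½) = (1/2)^(54/30) ≈ 0.2872.
C₀ = D/Vd = 1471/51 ≈ 28.843 mcg/mL.
Before the 5th dose, 4 doses have been given. Superposition: Cmin = C₀·(f + f² + … + f^4).
≈ 28.843 × (0.2872 + 0.0825 + 0.0237 + 0.0068) ≈ 28.843 × 0.4002 ≈ 11.543 mcg/mL.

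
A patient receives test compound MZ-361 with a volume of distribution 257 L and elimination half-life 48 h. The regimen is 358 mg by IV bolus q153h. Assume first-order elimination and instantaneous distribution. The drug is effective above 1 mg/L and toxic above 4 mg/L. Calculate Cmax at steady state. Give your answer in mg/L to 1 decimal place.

τ/t½ = 153/48 ≈ 3.1875, so fraction remaining f = (1/2)^(153/48) ≈ 0.1098.
At steady state, accumulation factor R = 1/(1 − e^(−kτ)) ≈ 1.1233.
Single-dose peak C₀ = D/Vd = 358/257 ≈ 1.393 mg/L.
Steady-state peak Cmax,ss = C₀·R ≈ 1.393 × 1.1233 ≈ 1.565 mg/L.
Peak 1.6 mg/L vs MTC 4 mg/L: below toxic threshold.

1.6 mg/L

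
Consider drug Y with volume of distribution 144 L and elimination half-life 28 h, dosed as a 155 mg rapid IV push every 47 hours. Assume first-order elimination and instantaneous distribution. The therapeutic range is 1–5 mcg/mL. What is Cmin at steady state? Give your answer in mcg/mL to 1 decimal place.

Over one 47-h interval, 47/28 ≈ 1.6786 half-lives elapse, leaving f ≈ 0.3124 of each dose.
Each bolus raises the concentration by D/Vd = 155/144 ≈ 1.076 mcg/mL.
Steady-state trough Cmin,ss = C₀·f/(1−f) ≈ 1.076 × 0.3124/0.6876 ≈ 0.489 mcg/mL.
Trough 0.5 mcg/mL vs MEC 1 mcg/mL: subtherapeutic.

0.5 mcg/mL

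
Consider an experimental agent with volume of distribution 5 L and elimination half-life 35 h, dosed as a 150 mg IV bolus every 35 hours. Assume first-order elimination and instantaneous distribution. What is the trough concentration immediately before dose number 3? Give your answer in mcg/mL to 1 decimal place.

f = (1/2)^(τ/t½) = (1/2)^(35/35) ≈ 0.5000.
C₀ = D/Vd = 150/5 ≈ 30.000 mcg/mL.
Before the 3rd dose, 2 doses have been given. Superposition: Cmin = C₀·(f + f²).
≈ 30.000 × (0.5000 + 0.2500) ≈ 30.000 × 0.7500 ≈ 22.500 mcg/mL.

22.5 mcg/mL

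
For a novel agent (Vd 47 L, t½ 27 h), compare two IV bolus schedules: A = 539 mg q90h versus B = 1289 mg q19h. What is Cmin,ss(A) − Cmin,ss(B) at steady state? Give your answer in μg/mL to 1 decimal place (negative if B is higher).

Regimen A: f = (1/2)^(90/27) ≈ 0.0992; Cmin,ss = (539/47)·f/(1−f) ≈ 1.263 μg/mL.
Regimen B: f = (1/2)^(19/27) ≈ 0.6140; Cmin,ss = (1289/47)·f/(1−f) ≈ 43.625 μg/mL.
Difference ≈ 1.263 − 43.625 ≈ -42.362 μg/mL.

-42.4 μg/mL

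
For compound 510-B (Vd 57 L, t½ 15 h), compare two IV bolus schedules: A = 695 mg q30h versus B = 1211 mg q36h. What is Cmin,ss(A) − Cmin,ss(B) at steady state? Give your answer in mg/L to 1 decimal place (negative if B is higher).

Regimen A: f = (1/2)^(30/15) ≈ 0.2500; Cmin,ss = (695/57)·f/(1−f) ≈ 4.064 mg/L.
Regimen B: f = (1/2)^(36/15) ≈ 0.1895; Cmin,ss = (1211/57)·f/(1−f) ≈ 4.967 mg/L.
Difference ≈ 4.064 − 4.967 ≈ -0.903 mg/L.

-0.9 mg/L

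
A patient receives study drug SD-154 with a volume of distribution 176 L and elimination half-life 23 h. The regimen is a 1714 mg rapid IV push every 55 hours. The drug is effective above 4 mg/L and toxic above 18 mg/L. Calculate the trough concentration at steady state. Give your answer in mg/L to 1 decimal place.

2.3 mg/L

Over one 55-h interval, 55/23 ≈ 2.3913 half-lives elapse, leaving f ≈ 0.1906 of each dose.
Single-dose peak C₀ = D/Vd = 1714/176 ≈ 9.739 mg/L.
Steady-state trough Cmin,ss = C₀·f/(1−f) ≈ 9.739 × 0.1906/0.8094 ≈ 2.293 mg/L.
Trough 2.3 mg/L vs MEC 4 mg/L: subtherapeutic.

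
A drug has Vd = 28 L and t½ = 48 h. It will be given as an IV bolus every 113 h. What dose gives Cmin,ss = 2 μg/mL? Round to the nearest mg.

τ/t½ = 113/48 ≈ 2.3542, so f = (1/2)^(113/48) ≈ 0.195580.
Cmin,ss = (D/Vd)·f/(1−f), so D = Cmin,ss·Vd·(1−f)/f.
D = 2 × 28 × (1−f)/f ≈ 2 × 28 × 4.11300 ≈ 230.33 mg.

230 mg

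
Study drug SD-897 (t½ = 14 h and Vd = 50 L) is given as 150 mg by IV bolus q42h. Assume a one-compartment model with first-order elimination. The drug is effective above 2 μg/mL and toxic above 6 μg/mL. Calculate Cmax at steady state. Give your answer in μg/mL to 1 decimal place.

τ = 42 h = 3 half-lives, so f = (1/2)^3 = 0.125.
Accumulation ratio R = 1/(1 − f) = 1/0.875 = 8/7.
Single-dose peak C₀ = D/Vd = 150/50 = 3 μg/mL.
Steady-state peak Cmax,ss = C₀·R = 3 × 8/7 ≈ 3.429 μg/mL.
Peak 3.4 μg/mL vs MTC 6 μg/mL: below toxic threshold.

3.4 μg/mL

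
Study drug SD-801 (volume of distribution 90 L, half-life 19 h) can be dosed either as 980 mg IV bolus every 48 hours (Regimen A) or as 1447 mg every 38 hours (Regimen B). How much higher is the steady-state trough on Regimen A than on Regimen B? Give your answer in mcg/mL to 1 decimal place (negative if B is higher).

Regimen A: f = (1/2)^(48/19) ≈ 0.1736; Cmin,ss = (980/90)·f/(1−f) ≈ 2.287 mcg/mL.
Regimen B: f = (1/2)^(38/19) ≈ 0.2500; Cmin,ss = (1447/90)·f/(1−f) ≈ 5.359 mcg/mL.
Difference ≈ 2.287 − 5.359 ≈ -3.072 mcg/mL.

-3.1 mcg/mL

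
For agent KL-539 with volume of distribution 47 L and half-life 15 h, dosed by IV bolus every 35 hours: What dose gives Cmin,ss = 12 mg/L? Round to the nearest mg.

2278 mg

τ/t½ = 35/15 ≈ 2.3333, so f = (1/2)^(35/15) ≈ 0.198425.
Cmin,ss = (D/Vd)·f/(1−f), so D = Cmin,ss·Vd·(1−f)/f.
D = 12 × 47 × (1−f)/f ≈ 12 × 47 × 4.03969 ≈ 2278.39 mg.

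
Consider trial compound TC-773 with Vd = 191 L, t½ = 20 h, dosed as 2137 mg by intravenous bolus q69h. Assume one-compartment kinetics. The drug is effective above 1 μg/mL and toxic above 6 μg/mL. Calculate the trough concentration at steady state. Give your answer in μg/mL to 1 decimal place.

τ/t½ = 69/20 ≈ 3.45, so fraction remaining f = (1/2)^(69/20) ≈ 0.0915.
Accumulation ratio R = 1/(1 − f) ≈ 1/0.9085 ≈ 1.1007.
Single-dose peak C₀ = D/Vd = 2137/191 ≈ 11.188 μg/mL.
Cmax,ss = C₀/(1 − f) ≈ 11.188/0.9085 ≈ 12.315 μg/mL.
One interval later, Cmin,ss = Cmax,ss·e^(−kτ) ≈ 12.315 × 0.0915 ≈ 1.127 μg/mL.
Trough 1.1 μg/mL vs MEC 1 μg/mL: adequate.

1.1 μg/mL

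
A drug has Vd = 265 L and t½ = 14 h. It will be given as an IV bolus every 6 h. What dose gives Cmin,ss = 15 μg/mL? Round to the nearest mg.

τ/t½ = 6/14 ≈ 0.42857, so f = (1/2)^(6/14) ≈ 0.742997.
Cmin,ss = (D/Vd)·f/(1−f), so D = Cmin,ss·Vd·(1−f)/f.
D = 15 × 265 × (1−f)/f ≈ 15 × 265 × 0.34590 ≈ 1374.95 mg.

1375 mg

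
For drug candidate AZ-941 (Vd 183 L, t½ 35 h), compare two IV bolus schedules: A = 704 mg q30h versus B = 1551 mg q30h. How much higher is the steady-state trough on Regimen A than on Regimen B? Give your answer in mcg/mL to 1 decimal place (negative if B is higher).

-5.7 mcg/mL

Regimen A: f = (1/2)^(30/35) ≈ 0.5520; Cmin,ss = (704/183)·f/(1−f) ≈ 4.740 mcg/mL.
Regimen B: f = (1/2)^(30/35) ≈ 0.5520; Cmin,ss = (1551/183)·f/(1−f) ≈ 10.443 mcg/mL.
Difference ≈ 4.740 − 10.443 ≈ -5.703 mcg/mL.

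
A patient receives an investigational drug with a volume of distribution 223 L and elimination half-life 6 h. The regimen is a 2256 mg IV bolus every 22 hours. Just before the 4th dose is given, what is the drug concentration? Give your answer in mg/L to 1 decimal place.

0.9 mg/L

f = (1/2)^(τ/t½) = (1/2)^(22/6) ≈ 0.0787.
C₀ = D/Vd = 2256/223 ≈ 10.117 mg/L.
Before the 4th dose, 3 doses have been given. Superposition: Cmin = C₀·(f + f² + … + f^3).
≈ 10.117 × (0.0787 + 0.0062 + 0.0005) ≈ 10.117 × 0.0854 ≈ 0.864 mg/L.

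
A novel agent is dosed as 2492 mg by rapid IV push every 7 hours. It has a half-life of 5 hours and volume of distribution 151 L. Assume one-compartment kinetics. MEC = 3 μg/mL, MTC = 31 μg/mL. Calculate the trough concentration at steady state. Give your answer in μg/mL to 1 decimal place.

10.1 μg/mL

Over one 7-h interval, 7/5 ≈ 1.4 half-lives elapse, leaving f ≈ 0.3789 of each dose.
Single-dose peak C₀ = D/Vd = 2492/151 ≈ 16.503 μg/mL.
Steady-state trough Cmin,ss = C₀·f/(1−f) ≈ 16.503 × 0.3789/0.6211 ≈ 10.068 μg/mL.
Trough 10.1 μg/mL vs MEC 3 μg/mL: adequate.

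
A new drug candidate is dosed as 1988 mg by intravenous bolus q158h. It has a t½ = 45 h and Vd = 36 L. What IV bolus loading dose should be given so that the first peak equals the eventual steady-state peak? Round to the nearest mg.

f = (1/2)^(158/45) ≈ 0.087710; accumulation ratio R = 1/(1−f) ≈ 1.09614.
Loading dose to hit Cmax,ss on first dose: D_load = D_maint·R ≈ 1988 × 1.09614 ≈ 2179.13 mg.

2179 mg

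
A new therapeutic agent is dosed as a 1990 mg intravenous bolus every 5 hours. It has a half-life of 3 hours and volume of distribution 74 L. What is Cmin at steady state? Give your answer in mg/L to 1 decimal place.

12.4 mg/L

Over one 5-h interval, 5/3 ≈ 1.6667 half-lives elapse, leaving f ≈ 0.3150 of each dose.
Each bolus raises the concentration by D/Vd = 1990/74 ≈ 26.892 mg/L.
Steady-state trough Cmin,ss = C₀·f/(1−f) ≈ 26.892 × 0.3150/0.6850 ≈ 12.366 mg/L.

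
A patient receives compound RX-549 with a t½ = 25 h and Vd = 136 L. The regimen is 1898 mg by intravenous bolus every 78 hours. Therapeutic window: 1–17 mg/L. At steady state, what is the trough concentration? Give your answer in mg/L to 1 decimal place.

τ/t½ = 78/25 ≈ 3.12, so fraction remaining f = (1/2)^(78/25) ≈ 0.1150.
Each bolus raises the concentration by D/Vd = 1898/136 ≈ 13.956 mg/L.
Steady-state trough Cmin,ss = C₀·f/(1−f) ≈ 13.956 × 0.1150/0.8850 ≈ 1.813 mg/L.
Trough 1.8 mg/L vs MEC 1 mg/L: adequate.

1.8 mg/L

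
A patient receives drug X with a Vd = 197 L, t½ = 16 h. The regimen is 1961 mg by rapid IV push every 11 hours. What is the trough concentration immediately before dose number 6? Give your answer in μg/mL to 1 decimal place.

14.8 μg/mL

f = (1/2)^(τ/t½) = (1/2)^(11/16) ≈ 0.6209.
C₀ = D/Vd = 1961/197 ≈ 9.954 μg/mL.
Before the 6th dose, 5 doses have been given. Superposition: Cmin = C₀·(f + f² + … + f^5).
≈ 9.954 × (0.6209 + 0.3855 + 0.2394 + 0.1486 + 0.0923) ≈ 9.954 × 1.4867 ≈ 14.799 μg/mL.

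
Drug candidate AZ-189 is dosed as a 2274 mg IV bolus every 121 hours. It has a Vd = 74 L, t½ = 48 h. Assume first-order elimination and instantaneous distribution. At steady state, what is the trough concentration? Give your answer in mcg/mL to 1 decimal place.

k = ln2/t½ = ln2/48 ≈ 0.014441 h⁻¹; fraction remaining f = e^(−kτ) = e^(−0.014441×121) ≈ 0.1742.
Accumulation ratio R = 1/(1 − f) ≈ 1/0.8258 ≈ 1.2109.
Single-dose peak C₀ = D/Vd = 2274/74 ≈ 30.730 mcg/mL.
Steady-state peak Cmax,ss = C₀·R ≈ 30.730 × 1.2109 ≈ 37.211 mcg/mL.
Steady-state trough Cmin,ss = Cmax,ss·f ≈ 37.211 × 0.1742 ≈ 6.482 mcg/mL.

6.5 mcg/mL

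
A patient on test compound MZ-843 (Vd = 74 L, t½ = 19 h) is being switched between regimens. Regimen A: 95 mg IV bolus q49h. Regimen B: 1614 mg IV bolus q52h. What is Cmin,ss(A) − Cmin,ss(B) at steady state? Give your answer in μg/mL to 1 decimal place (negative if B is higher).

Regimen A: f = (1/2)^(49/19) ≈ 0.1674; Cmin,ss = (95/74)·f/(1−f) ≈ 0.258 μg/mL.
Regimen B: f = (1/2)^(52/19) ≈ 0.1500; Cmin,ss = (1614/74)·f/(1−f) ≈ 3.849 μg/mL.
Difference ≈ 0.258 − 3.849 ≈ -3.591 μg/mL.

-3.6 μg/mL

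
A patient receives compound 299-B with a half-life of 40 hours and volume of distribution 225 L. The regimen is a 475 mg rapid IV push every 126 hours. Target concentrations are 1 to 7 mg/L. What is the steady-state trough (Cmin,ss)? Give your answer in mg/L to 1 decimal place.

Over one 126-h interval, 126/40 ≈ 3.15 half-lives elapse, leaving f ≈ 0.1127 of each dose.
At steady state, accumulation factor R = 1/(1 − e^(−kτ)) ≈ 1.1270.
Each bolus raises the concentration by D/Vd = 475/225 ≈ 2.111 mg/L.
Cmax,ss = C₀/(1 − f) ≈ 2.111/0.8873 ≈ 2.379 mg/L.
One interval later, Cmin,ss = Cmax,ss·e^(−kτ) ≈ 2.379 × 0.1127 ≈ 0.268 mg/L.
Trough 0.3 mg/L vs MEC 1 mg/L: subtherapeutic.

0.3 mg/L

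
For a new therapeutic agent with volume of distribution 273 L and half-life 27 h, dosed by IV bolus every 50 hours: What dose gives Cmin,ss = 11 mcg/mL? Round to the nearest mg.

7837 mg

τ/t½ = 50/27 ≈ 1.8519, so f = (1/2)^(50/27) ≈ 0.277037.
Cmin,ss = (D/Vd)·f/(1−f), so D = Cmin,ss·Vd·(1−f)/f.
D = 11 × 273 × (1−f)/f ≈ 11 × 273 × 2.60963 ≈ 7836.72 mg.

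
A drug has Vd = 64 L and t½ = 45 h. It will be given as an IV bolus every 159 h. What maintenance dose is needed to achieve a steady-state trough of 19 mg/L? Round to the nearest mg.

τ/t½ = 159/45 ≈ 3.5333, so f = (1/2)^(159/45) ≈ 0.086370.
Cmin,ss = (D/Vd)·f/(1−f), so D = Cmin,ss·Vd·(1−f)/f.
D = 19 × 64 × (1−f)/f ≈ 19 × 64 × 10.57809 ≈ 12862.96 mg.

12863 mg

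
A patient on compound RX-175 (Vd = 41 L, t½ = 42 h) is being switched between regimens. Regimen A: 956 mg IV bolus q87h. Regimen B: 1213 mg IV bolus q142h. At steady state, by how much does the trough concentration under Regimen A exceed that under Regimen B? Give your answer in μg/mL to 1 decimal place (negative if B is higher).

Regimen A: f = (1/2)^(87/42) ≈ 0.2379; Cmin,ss = (956/41)·f/(1−f) ≈ 7.279 μg/mL.
Regimen B: f = (1/2)^(142/42) ≈ 0.0960; Cmin,ss = (1213/41)·f/(1−f) ≈ 3.142 μg/mL.
Difference ≈ 7.279 − 3.142 ≈ 4.137 μg/mL.

4.1 μg/mL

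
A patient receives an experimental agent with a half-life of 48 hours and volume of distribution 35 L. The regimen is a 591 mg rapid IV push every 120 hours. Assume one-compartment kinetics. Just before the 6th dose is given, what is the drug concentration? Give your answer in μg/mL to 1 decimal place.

3.6 μg/mL

f = (1/2)^(τ/t½) = (1/2)^(120/48) ≈ 0.1768.
C₀ = D/Vd = 591/35 ≈ 16.886 μg/mL.
Before the 6th dose, 5 doses have been given. Superposition: Cmin = C₀·(f + f² + … + f^5).
≈ 16.886 × (0.1768 + 0.0313 + 0.0055 + 0.0010 + 0.0002) ≈ 16.886 × 0.2148 ≈ 3.627 μg/mL.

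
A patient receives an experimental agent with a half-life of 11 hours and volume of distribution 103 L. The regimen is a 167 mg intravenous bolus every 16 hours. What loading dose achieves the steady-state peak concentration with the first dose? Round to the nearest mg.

263 mg

f = (1/2)^(16/11) ≈ 0.364870; accumulation ratio R = 1/(1−f) ≈ 1.57448.
Loading dose to hit Cmax,ss on first dose: D_load = D_maint·R ≈ 167 × 1.57448 ≈ 262.94 mg.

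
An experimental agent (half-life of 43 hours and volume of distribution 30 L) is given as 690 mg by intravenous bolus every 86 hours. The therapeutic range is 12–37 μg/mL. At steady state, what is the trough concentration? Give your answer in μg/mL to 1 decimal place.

τ = 86 h = 2 half-lives, so f = (1/2)^2 = 0.25.
Accumulation ratio R = 1/(1 − f) = 1/0.75 = 4/3.
Single-dose peak C₀ = D/Vd = 690/30 = 23 μg/mL.
Steady-state peak Cmax,ss = C₀·R = 23 × 4/3 ≈ 30.667 μg/mL.
Steady-state trough Cmin,ss = Cmax,ss·f ≈ 30.667 × 0.25 ≈ 7.667 μg/mL.
Trough 7.7 μg/mL vs MEC 12 μg/mL: subtherapeutic.

7.7 μg/mL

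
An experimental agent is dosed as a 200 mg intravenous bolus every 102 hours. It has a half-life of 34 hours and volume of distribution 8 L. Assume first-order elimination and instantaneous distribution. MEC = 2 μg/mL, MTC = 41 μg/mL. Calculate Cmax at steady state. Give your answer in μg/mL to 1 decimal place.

28.6 μg/mL

τ = 102 h = 3 half-lives, so f = (1/2)^3 = 0.125.
Accumulation ratio R = 1/(1 − f) = 1/0.875 = 8/7.
Single-dose peak C₀ = D/Vd = 200/8 = 25 μg/mL.
Steady-state peak Cmax,ss = C₀·R = 25 × 8/7 ≈ 28.571 μg/mL.
Peak 28.6 μg/mL vs MTC 41 μg/mL: below toxic threshold.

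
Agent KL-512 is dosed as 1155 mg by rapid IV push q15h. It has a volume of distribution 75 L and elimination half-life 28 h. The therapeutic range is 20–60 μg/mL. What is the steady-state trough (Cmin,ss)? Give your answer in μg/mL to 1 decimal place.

34.2 μg/mL

Over one 15-h interval, 15/28 ≈ 0.53571 half-lives elapse, leaving f ≈ 0.6898 of each dose.
Single-dose peak C₀ = D/Vd = 1155/75 ≈ 15.400 μg/mL.
Steady-state trough Cmin,ss = C₀·f/(1−f) ≈ 15.400 × 0.6898/0.3102 ≈ 34.245 μg/mL.
Trough 34.2 μg/mL vs MEC 20 μg/mL: adequate.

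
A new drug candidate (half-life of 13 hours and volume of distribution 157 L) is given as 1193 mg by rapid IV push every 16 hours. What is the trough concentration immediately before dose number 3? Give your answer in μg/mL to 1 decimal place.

4.6 μg/mL

f = (1/2)^(τ/t½) = (1/2)^(16/13) ≈ 0.4261.
C₀ = D/Vd = 1193/157 ≈ 7.599 μg/mL.
Before the 3rd dose, 2 doses have been given. Superposition: Cmin = C₀·(f + f²).
≈ 7.599 × (0.4261 + 0.1816) ≈ 7.599 × 0.6077 ≈ 4.618 μg/mL.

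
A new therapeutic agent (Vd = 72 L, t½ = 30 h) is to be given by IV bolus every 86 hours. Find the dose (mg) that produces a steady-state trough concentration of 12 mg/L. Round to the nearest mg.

5438 mg

τ/t½ = 86/30 ≈ 2.8667, so f = (1/2)^(86/30) ≈ 0.137103.
Cmin,ss = (D/Vd)·f/(1−f), so D = Cmin,ss·Vd·(1−f)/f.
D = 12 × 72 × (1−f)/f ≈ 12 × 72 × 6.29379 ≈ 5437.83 mg.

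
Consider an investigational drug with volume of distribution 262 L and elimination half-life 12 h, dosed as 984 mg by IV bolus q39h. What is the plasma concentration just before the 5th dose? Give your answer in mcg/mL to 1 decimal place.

f = (1/2)^(τ/t½) = (1/2)^(39/12) ≈ 0.1051.
C₀ = D/Vd = 984/262 ≈ 3.756 mcg/mL.
Before the 5th dose, 4 doses have been given. Superposition: Cmin = C₀·(f + f² + … + f^4).
≈ 3.756 × (0.1051 + 0.0110 + 0.0012 + 0.0001) ≈ 3.756 × 0.1174 ≈ 0.441 mcg/mL.

0.4 mcg/mL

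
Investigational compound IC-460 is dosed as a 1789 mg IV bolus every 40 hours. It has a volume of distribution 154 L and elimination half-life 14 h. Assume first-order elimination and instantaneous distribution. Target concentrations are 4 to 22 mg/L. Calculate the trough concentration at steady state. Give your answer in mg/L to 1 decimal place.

1.9 mg/L

Over one 40-h interval, 40/14 ≈ 2.8571 half-lives elapse, leaving f ≈ 0.1380 of each dose.
Accumulation ratio R = 1/(1 − f) ≈ 1/0.8620 ≈ 1.1601.
Each bolus raises the concentration by D/Vd = 1789/154 ≈ 11.617 mg/L.
Steady-state peak Cmax,ss = C₀·R ≈ 11.617 × 1.1601 ≈ 13.477 mg/L.
One interval later, Cmin,ss = Cmax,ss·e^(−kτ) ≈ 13.477 × 0.1380 ≈ 1.860 mg/L.
Trough 1.9 mg/L vs MEC 4 mg/L: subtherapeutic.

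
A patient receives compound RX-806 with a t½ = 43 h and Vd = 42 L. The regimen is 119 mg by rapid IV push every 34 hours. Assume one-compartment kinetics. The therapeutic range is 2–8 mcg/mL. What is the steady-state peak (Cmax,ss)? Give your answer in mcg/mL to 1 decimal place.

τ/t½ = 34/43 ≈ 0.7907, so fraction remaining f = (1/2)^(34/43) ≈ 0.5781.
At steady state, accumulation factor R = 1/(1 − e^(−kτ)) ≈ 2.3702.
Each bolus raises the concentration by D/Vd = 119/42 ≈ 2.833 mcg/mL.
Cmax,ss = C₀/(1 − f) ≈ 2.833/0.4219 ≈ 6.715 mcg/mL.
Peak 6.7 mcg/mL vs MTC 8 mcg/mL: below toxic threshold.

6.7 mcg/mL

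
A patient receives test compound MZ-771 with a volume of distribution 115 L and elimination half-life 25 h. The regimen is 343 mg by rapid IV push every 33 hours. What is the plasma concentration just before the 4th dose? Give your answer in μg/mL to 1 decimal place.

f = (1/2)^(τ/t½) = (1/2)^(33/25) ≈ 0.4005.
C₀ = D/Vd = 343/115 ≈ 2.983 μg/mL.
Before the 4th dose, 3 doses have been given. Superposition: Cmin = C₀·(f + f² + … + f^3).
≈ 2.983 × (0.4005 + 0.1604 + 0.0642) ≈ 2.983 × 0.6251 ≈ 1.865 μg/mL.

1.9 μg/mL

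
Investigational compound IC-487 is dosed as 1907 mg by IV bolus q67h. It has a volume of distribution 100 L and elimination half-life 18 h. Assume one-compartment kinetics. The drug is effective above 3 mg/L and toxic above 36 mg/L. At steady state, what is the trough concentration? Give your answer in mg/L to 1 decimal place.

1.6 mg/L

Over one 67-h interval, 67/18 ≈ 3.7222 half-lives elapse, leaving f ≈ 0.0758 of each dose.
Accumulation ratio R = 1/(1 − f) ≈ 1/0.9242 ≈ 1.0820.
Each bolus raises the concentration by D/Vd = 1907/100 ≈ 19.070 mg/L.
Cmax,ss = C₀/(1 − f) ≈ 19.070/0.9242 ≈ 20.634 mg/L.
Steady-state trough Cmin,ss = Cmax,ss·f ≈ 20.634 × 0.0758 ≈ 1.564 mg/L.
Trough 1.6 mg/L vs MEC 3 mg/L: subtherapeutic.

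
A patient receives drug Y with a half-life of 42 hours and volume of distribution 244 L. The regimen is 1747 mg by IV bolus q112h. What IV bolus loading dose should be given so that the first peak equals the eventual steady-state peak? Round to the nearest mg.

2074 mg

f = (1/2)^(112/42) ≈ 0.157490; accumulation ratio R = 1/(1−f) ≈ 1.18693.
Loading dose to hit Cmax,ss on first dose: D_load = D_maint·R ≈ 1747 × 1.18693 ≈ 2073.57 mg.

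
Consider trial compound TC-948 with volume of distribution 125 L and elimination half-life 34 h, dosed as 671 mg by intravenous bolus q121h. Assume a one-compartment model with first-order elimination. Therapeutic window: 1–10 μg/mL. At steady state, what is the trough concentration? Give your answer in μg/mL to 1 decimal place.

0.5 μg/mL

τ/t½ = 121/34 ≈ 3.5588, so fraction remaining f = (1/2)^(121/34) ≈ 0.0849.
Single-dose peak C₀ = D/Vd = 671/125 ≈ 5.368 μg/mL.
Steady-state trough Cmin,ss = C₀·f/(1−f) ≈ 5.368 × 0.0849/0.9151 ≈ 0.498 μg/mL.
Trough 0.5 μg/mL vs MEC 1 μg/mL: subtherapeutic.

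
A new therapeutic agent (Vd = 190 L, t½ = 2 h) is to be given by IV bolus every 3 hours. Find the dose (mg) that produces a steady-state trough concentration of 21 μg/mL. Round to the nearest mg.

τ/t½ = 3/2 ≈ 1.5, so f = (1/2)^(3/2) ≈ 0.353553.
Cmin,ss = (D/Vd)·f/(1−f), so D = Cmin,ss·Vd·(1−f)/f.
D = 21 × 190 × (1−f)/f ≈ 21 × 190 × 1.82843 ≈ 7295.44 mg.

7295 mg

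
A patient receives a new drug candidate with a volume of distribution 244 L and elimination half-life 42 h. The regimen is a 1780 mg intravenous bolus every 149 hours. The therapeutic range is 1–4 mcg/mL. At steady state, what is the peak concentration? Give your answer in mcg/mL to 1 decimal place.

8.0 mcg/mL

k = ln2/t½ = ln2/42 ≈ 0.016504 h⁻¹; fraction remaining f = e^(−kτ) = e^(−0.016504×149) ≈ 0.0855.
Accumulation ratio R = 1/(1 − f) ≈ 1/0.9145 ≈ 1.0935.
Each bolus raises the concentration by D/Vd = 1780/244 ≈ 7.295 mcg/mL.
Cmax,ss = C₀/(1 − f) ≈ 7.295/0.9145 ≈ 7.977 mcg/mL.
Peak 8.0 mcg/mL vs MTC 4 mcg/mL: exceeds toxic threshold.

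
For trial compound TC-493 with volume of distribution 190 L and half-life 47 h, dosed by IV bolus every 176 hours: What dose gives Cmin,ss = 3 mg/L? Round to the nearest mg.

τ/t½ = 176/47 ≈ 3.7447, so f = (1/2)^(176/47) ≈ 0.074600.
Cmin,ss = (D/Vd)·f/(1−f), so D = Cmin,ss·Vd·(1−f)/f.
D = 3 × 190 × (1−f)/f ≈ 3 × 190 × 12.40483 ≈ 7070.75 mg.

7071 mg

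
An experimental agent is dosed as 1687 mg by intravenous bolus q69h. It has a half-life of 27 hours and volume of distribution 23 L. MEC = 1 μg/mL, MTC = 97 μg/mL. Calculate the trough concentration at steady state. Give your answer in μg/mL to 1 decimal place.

15.0 μg/mL

k = ln2/t½ = ln2/27 ≈ 0.025672 h⁻¹; fraction remaining f = e^(−kτ) = e^(−0.025672×69) ≈ 0.1701.
At steady state, accumulation factor R = 1/(1 − e^(−kτ)) ≈ 1.2050.
Single-dose peak C₀ = D/Vd = 1687/23 ≈ 73.348 μg/mL.
Steady-state peak Cmax,ss = C₀·R ≈ 73.348 × 1.2050 ≈ 88.384 μg/mL.
One interval later, Cmin,ss = Cmax,ss·e^(−kτ) ≈ 88.384 × 0.1701 ≈ 15.034 μg/mL.
Trough 15.0 μg/mL vs MEC 1 μg/mL: adequate.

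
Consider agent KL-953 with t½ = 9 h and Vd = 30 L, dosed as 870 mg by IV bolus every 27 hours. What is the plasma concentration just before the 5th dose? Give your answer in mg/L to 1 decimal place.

f = (1/2)^(τ/t½) = (1/2)^(27/9) ≈ 0.1250.
C₀ = D/Vd = 870/30 ≈ 29.000 mg/L.
Before the 5th dose, 4 doses have been given. Superposition: Cmin = C₀·(f + f² + … + f^4).
≈ 29.000 × (0.1250 + 0.0156 + 0.0020 + 0.0002) ≈ 29.000 × 0.1428 ≈ 4.141 mg/L.

4.1 mg/L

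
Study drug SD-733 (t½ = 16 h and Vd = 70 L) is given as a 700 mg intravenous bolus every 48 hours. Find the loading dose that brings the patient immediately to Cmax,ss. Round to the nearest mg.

f = (1/2)^(48/16) ≈ 0.125000; accumulation ratio R = 1/(1−f) ≈ 1.14286.
Loading dose to hit Cmax,ss on first dose: D_load = D_maint·R ≈ 700 × 1.14286 ≈ 800.00 mg.

800 mg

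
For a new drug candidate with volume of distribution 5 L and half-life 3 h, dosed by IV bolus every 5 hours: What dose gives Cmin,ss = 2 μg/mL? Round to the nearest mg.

22 mg

τ/t½ = 5/3 ≈ 1.6667, so f = (1/2)^(5/3) ≈ 0.314980.
Cmin,ss = (D/Vd)·f/(1−f), so D = Cmin,ss·Vd·(1−f)/f.
D = 2 × 5 × (1−f)/f ≈ 2 × 5 × 2.17480 ≈ 21.75 mg.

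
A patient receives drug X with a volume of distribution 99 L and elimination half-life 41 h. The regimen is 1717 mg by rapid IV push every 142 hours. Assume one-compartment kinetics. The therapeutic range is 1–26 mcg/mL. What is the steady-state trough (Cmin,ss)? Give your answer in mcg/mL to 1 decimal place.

1.7 mcg/mL

τ/t½ = 142/41 ≈ 3.4634, so fraction remaining f = (1/2)^(142/41) ≈ 0.0907.
Single-dose peak C₀ = D/Vd = 1717/99 ≈ 17.343 mcg/mL.
Steady-state trough Cmin,ss = C₀·f/(1−f) ≈ 17.343 × 0.0907/0.9093 ≈ 1.730 mcg/mL.
Trough 1.7 mcg/mL vs MEC 1 mcg/mL: adequate.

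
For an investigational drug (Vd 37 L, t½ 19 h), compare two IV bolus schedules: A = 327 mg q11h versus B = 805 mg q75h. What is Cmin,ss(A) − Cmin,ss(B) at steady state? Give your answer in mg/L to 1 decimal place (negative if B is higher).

Regimen A: f = (1/2)^(11/19) ≈ 0.6695; Cmin,ss = (327/37)·f/(1−f) ≈ 17.903 mg/L.
Regimen B: f = (1/2)^(75/19) ≈ 0.0648; Cmin,ss = (805/37)·f/(1−f) ≈ 1.508 mg/L.
Difference ≈ 17.903 − 1.508 ≈ 16.395 mg/L.

16.4 mg/L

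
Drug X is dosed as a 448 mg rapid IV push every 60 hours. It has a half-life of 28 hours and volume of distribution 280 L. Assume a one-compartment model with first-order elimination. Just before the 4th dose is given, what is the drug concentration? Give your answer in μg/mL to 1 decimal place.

0.5 μg/mL

f = (1/2)^(τ/t½) = (1/2)^(60/28) ≈ 0.2264.
C₀ = D/Vd = 448/280 ≈ 1.600 μg/mL.
Before the 4th dose, 3 doses have been given. Superposition: Cmin = C₀·(f + f² + … + f^3).
≈ 1.600 × (0.2264 + 0.0513 + 0.0116) ≈ 1.600 × 0.2893 ≈ 0.463 μg/mL.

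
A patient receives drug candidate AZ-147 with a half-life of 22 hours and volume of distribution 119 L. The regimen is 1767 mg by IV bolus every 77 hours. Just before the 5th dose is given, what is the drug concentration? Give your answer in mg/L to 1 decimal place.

f = (1/2)^(τ/t½) = (1/2)^(77/22) ≈ 0.0884.
C₀ = D/Vd = 1767/119 ≈ 14.849 mg/L.
Before the 5th dose, 4 doses have been given. Superposition: Cmin = C₀·(f + f² + … + f^4).
≈ 14.849 × (0.0884 + 0.0078 + 0.0007 + 0.0001) ≈ 14.849 × 0.0970 ≈ 1.440 mg/L.

1.4 mg/L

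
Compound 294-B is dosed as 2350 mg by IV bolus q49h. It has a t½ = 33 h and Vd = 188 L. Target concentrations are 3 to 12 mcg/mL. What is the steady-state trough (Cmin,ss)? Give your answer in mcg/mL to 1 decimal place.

τ/t½ = 49/33 ≈ 1.4848, so fraction remaining f = (1/2)^(49/33) ≈ 0.3573.
Each bolus raises the concentration by D/Vd = 2350/188 ≈ 12.500 mcg/mL.
Steady-state trough Cmin,ss = C₀·f/(1−f) ≈ 12.500 × 0.3573/0.6427 ≈ 6.949 mcg/mL.
Trough 6.9 mcg/mL vs MEC 3 mcg/mL: adequate.

6.9 mcg/mL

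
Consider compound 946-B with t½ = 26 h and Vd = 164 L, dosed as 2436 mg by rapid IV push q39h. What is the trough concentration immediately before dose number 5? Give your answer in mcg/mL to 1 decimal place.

f = (1/2)^(τ/t½) = (1/2)^(39/26) ≈ 0.3536.
C₀ = D/Vd = 2436/164 ≈ 14.854 mcg/mL.
Before the 5th dose, 4 doses have been given. Superposition: Cmin = C₀·(f + f² + … + f^4).
≈ 14.854 × (0.3536 + 0.1250 + 0.0442 + 0.0156) ≈ 14.854 × 0.5384 ≈ 7.997 mcg/mL.

8.0 mcg/mL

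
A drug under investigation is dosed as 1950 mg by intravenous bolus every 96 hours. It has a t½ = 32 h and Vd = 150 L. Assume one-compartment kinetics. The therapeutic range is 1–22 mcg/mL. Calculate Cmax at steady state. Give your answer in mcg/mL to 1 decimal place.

τ = 96 h = 3 half-lives, so f = (1/2)^3 = 0.125.
At steady state, R = 1/(1 − 0.125) = 8/7.
Single-dose peak C₀ = D/Vd = 1950/150 = 13 mcg/mL.
Steady-state peak Cmax,ss = C₀·R = 13 × 8/7 ≈ 14.857 mcg/mL.
Peak 14.9 mcg/mL vs MTC 22 mcg/mL: below toxic threshold.

14.9 mcg/mL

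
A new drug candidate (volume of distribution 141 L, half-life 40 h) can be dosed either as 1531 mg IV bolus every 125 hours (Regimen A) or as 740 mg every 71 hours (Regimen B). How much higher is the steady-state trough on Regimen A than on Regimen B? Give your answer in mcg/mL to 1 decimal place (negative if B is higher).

-0.8 mcg/mL

Regimen A: f = (1/2)^(125/40) ≈ 0.1146; Cmin,ss = (1531/141)·f/(1−f) ≈ 1.405 mcg/mL.
Regimen B: f = (1/2)^(71/40) ≈ 0.2922; Cmin,ss = (740/141)·f/(1−f) ≈ 2.167 mcg/mL.
Difference ≈ 1.405 − 2.167 ≈ -0.762 mcg/mL.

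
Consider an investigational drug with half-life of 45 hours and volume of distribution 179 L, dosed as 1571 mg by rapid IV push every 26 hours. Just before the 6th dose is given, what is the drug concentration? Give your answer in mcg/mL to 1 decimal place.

15.4 mcg/mL

f = (1/2)^(τ/t½) = (1/2)^(26/45) ≈ 0.6700.
C₀ = D/Vd = 1571/179 ≈ 8.777 mcg/mL.
Before the 6th dose, 5 doses have been given. Superposition: Cmin = C₀·(f + f² + … + f^5).
≈ 8.777 × (0.6700 + 0.4489 + 0.3008 + 0.2015 + 0.1350) ≈ 8.777 × 1.7562 ≈ 15.414 mcg/mL.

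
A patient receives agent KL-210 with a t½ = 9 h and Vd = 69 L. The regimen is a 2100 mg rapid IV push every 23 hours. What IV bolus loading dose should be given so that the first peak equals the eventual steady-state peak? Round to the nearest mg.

f = (1/2)^(23/9) ≈ 0.170099; accumulation ratio R = 1/(1−f) ≈ 1.20496.
Loading dose to hit Cmax,ss on first dose: D_load = D_maint·R ≈ 2100 × 1.20496 ≈ 2530.42 mg.

2530 mg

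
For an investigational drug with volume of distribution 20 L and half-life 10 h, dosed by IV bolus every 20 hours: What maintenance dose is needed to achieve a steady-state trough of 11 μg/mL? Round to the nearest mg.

τ/t½ = 20/10 ≈ 2, so f = (1/2)^(20/10) ≈ 0.250000.
Cmin,ss = (D/Vd)·f/(1−f), so D = Cmin,ss·Vd·(1−f)/f.
D = 11 × 20 × (1−f)/f ≈ 11 × 20 × 3.00000 ≈ 660.00 mg.

660 mg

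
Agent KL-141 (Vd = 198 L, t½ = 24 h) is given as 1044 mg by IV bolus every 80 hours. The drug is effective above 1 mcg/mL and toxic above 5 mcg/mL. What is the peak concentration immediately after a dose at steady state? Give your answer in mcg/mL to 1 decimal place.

Over one 80-h interval, 80/24 ≈ 3.3333 half-lives elapse, leaving f ≈ 0.0992 of each dose.
Accumulation ratio R = 1/(1 − f) ≈ 1/0.9008 ≈ 1.1101.
Each bolus raises the concentration by D/Vd = 1044/198 ≈ 5.273 mcg/mL.
Cmax,ss = C₀/(1 − f) ≈ 5.273/0.9008 ≈ 5.854 mcg/mL.
Peak 5.9 mcg/mL vs MTC 5 mcg/mL: exceeds toxic threshold.

5.9 mcg/mL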